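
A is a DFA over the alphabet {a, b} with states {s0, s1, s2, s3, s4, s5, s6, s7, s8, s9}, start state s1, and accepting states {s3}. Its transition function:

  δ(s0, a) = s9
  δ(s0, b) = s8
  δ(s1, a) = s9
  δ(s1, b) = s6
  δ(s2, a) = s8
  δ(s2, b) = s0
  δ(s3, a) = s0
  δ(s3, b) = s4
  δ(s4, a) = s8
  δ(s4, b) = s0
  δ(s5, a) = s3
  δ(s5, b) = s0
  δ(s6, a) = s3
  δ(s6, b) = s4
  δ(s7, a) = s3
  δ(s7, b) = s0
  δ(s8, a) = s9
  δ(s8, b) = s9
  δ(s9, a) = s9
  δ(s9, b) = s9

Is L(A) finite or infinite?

The useful states (reachable from s1 and able to reach an accepting state) are {s1, s3, s6}.
Restricted to these states the transition graph has no cycle, so every accepting path has bounded length and L is finite.

finite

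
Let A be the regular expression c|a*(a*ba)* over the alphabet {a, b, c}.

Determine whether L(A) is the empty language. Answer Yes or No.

The empty string ε matches the expression, so it belongs to L(A).
Since L(A) contains at least one string, it is not empty.

No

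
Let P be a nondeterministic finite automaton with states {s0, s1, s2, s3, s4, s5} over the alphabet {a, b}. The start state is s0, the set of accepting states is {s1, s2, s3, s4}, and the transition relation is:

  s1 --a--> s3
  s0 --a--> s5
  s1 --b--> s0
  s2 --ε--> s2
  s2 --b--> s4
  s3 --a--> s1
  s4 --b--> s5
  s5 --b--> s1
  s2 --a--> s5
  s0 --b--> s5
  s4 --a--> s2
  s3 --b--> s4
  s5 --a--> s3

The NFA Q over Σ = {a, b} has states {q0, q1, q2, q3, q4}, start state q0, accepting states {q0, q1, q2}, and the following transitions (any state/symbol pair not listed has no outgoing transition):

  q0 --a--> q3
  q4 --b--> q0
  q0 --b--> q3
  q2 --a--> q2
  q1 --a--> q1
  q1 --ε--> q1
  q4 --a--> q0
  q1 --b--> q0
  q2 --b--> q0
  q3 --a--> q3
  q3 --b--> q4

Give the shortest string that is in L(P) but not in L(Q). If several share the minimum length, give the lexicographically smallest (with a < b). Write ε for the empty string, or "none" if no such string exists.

aa

The string aa is accepted by P but not by Q.
No shorter string lies in the difference, and aa is the lexicographically first length-2 string in L(P) \ L(Q).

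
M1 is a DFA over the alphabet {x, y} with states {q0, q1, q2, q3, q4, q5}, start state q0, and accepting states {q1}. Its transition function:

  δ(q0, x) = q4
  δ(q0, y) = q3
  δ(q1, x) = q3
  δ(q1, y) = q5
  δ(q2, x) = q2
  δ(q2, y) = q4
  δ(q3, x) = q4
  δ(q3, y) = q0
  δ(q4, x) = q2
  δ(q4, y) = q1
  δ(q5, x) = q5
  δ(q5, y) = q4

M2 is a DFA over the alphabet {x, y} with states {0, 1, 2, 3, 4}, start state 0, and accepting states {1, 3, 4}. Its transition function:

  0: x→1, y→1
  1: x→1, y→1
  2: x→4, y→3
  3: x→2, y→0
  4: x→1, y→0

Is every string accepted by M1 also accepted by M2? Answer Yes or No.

Exploring the product automaton M1 × M2 from the start pair (q0, 0), following both machines on each input symbol, reaches 7 state pairs: (q0, 0), (q4, 1), (q3, 1), (q2, 1), (q1, 1), (q0, 1), (q5, 1).
M1 accepts in {q1} and M2 accepts in {1, 3, 4}. The reachable pairs whose M1-component is accepting are (q1, 1); in each of them the M2-component is accepting too, so the product for L(M1) \ L(M2) (M1-component accepting, M2-component rejecting) has no reachable accepting pair and the difference is empty.
Hence every string in L(M1) is also in L(M2).

Yes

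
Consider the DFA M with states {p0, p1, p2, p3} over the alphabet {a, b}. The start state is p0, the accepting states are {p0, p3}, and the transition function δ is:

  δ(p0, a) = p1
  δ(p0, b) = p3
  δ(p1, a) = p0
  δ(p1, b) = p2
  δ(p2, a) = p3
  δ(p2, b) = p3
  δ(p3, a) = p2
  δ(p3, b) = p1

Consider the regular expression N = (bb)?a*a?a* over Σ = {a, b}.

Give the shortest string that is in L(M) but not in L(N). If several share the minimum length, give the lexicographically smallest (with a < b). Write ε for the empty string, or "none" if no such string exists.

The string b is accepted by M but not by N.
No shorter string lies in the difference, and b is the lexicographically first length-1 string in L(M) \ L(N).

b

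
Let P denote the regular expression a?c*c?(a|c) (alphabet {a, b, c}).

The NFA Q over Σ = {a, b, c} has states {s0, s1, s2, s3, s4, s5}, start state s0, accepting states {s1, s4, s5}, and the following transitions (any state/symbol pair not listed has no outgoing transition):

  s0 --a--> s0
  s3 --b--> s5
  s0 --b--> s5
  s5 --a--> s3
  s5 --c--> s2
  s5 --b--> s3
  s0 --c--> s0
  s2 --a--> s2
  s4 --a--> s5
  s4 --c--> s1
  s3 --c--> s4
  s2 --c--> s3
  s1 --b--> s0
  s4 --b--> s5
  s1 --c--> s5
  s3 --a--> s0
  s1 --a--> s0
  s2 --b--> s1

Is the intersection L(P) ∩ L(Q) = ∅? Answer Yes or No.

Yes

Converting the expression P to a DFA (subset construction, then merging equivalent states) gives the minimal DFA with states {p0, p1, p2, p3}, start state p0, accepting states {p1, p3} and transitions p0: a→p1, b→p2, c→p1; p1: a→p3, b→p2, c→p1; p2: a→p2, b→p2, c→p2; p3: a→p2, b→p2, c→p2.
Exploring the product automaton P × Q from the start pair (p0, s0), following both machines on each input symbol, reaches 9 state pairs: (p0, s0), (p1, s0), (p2, s5), (p3, s0), (p2, s3), (p2, s2), (p2, s0), (p2, s4), (p2, s1).
P accepts in {p1, p3} and Q accepts in {s1, s4, s5}; no reachable pair has both components accepting, so no string drives both machines to acceptance simultaneously and L(P) ∩ L(Q) = ∅.
So no string is accepted by both, and the intersection is empty.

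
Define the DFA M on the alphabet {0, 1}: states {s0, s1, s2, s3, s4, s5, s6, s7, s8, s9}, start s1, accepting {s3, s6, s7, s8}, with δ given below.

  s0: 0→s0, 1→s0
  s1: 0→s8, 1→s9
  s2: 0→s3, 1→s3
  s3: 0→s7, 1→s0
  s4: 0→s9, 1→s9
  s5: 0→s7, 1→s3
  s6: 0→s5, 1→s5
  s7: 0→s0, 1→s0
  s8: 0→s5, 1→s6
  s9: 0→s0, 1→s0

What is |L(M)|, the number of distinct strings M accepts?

The useful subgraph on states {s1, s3, s5, s6, s7, s8} is acyclic, so L(M) is finite; the longest accepting path visits 6 useful states, giving maximum string length 5.
Counting accepting paths from s1 by length: 1 of length 1, 1 of length 2, 2 of length 3, 5 of length 4, 2 of length 5. Total 11.

11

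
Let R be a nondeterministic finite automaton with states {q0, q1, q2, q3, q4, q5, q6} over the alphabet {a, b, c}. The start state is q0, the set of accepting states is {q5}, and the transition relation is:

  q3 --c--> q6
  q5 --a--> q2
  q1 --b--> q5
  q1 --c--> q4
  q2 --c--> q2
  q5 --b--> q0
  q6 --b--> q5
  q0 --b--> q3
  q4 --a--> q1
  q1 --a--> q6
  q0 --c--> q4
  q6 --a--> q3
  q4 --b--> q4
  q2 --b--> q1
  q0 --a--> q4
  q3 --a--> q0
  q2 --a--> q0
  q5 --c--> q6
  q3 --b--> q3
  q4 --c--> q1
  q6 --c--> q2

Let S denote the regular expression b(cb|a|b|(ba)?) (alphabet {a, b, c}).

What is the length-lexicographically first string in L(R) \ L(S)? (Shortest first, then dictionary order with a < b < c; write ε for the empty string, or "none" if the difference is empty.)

The string aab is accepted by R but not by S.
No shorter string lies in the difference, and aab is the lexicographically first length-3 string in L(R) \ L(S).

aab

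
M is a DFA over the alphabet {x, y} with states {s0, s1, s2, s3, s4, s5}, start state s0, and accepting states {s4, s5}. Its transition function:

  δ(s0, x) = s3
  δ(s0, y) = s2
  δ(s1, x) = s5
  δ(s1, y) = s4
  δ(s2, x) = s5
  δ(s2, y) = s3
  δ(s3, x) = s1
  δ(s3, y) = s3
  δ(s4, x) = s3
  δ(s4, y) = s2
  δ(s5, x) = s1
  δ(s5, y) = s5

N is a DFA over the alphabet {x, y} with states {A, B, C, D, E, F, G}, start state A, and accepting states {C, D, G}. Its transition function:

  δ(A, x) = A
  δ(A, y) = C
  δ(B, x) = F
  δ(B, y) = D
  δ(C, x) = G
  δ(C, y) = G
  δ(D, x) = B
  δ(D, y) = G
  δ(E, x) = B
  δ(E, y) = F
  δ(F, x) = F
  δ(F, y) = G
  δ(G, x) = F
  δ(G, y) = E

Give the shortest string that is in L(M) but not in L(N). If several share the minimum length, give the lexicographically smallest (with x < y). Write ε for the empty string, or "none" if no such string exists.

xxx

The string xxx is accepted by M but not by N.
No shorter string lies in the difference, and xxx is the lexicographically first length-3 string in L(M) \ L(N).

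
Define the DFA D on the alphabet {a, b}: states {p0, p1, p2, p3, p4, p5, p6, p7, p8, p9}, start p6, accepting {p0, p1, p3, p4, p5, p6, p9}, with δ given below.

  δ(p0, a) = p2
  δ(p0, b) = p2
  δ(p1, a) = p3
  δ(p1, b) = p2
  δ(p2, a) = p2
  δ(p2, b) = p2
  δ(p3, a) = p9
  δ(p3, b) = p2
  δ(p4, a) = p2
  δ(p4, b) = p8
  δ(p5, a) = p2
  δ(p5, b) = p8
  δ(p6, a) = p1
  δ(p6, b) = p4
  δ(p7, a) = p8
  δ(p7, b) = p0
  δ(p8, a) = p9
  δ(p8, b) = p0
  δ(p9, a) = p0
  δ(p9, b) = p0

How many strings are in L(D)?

The useful subgraph on states {p0, p1, p3, p4, p6, p8, p9} is acyclic, so L(D) is finite; the longest accepting path visits 5 useful states, giving maximum string length 4.
Counting accepting paths from p6 by length: 1 of length 0, 2 of length 1, 1 of length 2, 3 of length 3, 4 of length 4. Total 11.

11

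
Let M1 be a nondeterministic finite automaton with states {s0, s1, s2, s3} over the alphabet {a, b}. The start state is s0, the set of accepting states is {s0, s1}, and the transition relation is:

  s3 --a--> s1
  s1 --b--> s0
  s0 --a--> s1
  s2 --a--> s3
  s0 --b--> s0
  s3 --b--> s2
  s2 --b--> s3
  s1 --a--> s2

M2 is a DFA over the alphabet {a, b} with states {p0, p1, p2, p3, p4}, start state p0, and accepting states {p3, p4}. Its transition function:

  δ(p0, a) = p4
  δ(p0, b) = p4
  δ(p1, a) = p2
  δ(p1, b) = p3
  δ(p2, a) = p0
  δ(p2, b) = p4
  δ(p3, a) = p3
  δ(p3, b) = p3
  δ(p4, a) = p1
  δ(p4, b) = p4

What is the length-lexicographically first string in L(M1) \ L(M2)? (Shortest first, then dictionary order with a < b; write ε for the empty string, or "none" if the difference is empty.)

ε

The empty string ε is accepted by M1 but not by M2.
Since ε is the unique shortest string, it is the required witness.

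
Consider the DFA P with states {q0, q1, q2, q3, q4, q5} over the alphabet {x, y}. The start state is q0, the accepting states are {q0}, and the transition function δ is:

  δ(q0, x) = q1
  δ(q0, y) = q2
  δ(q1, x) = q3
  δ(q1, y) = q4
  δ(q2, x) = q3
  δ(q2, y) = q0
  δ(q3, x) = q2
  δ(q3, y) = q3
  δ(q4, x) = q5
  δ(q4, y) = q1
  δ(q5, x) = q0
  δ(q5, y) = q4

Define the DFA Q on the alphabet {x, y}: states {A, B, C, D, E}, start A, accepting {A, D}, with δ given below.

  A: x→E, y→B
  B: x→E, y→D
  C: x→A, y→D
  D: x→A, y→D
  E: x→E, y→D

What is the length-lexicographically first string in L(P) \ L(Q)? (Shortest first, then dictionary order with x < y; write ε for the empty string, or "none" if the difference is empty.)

xyxx

The string xyxx is accepted by P but not by Q.
No shorter string lies in the difference, and xyxx is the lexicographically first length-4 string in L(P) \ L(Q).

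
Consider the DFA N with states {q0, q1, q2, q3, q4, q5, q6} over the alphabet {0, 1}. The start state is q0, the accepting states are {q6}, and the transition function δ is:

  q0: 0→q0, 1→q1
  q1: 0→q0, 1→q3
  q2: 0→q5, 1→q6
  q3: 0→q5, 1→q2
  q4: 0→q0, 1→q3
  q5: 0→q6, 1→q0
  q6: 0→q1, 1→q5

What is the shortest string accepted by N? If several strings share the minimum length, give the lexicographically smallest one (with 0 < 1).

1100

A breadth-first search from q0 reaches an accepting state first via the path q0 → q1 → q3 → q5 → q6 on input 1100.
No string of length < 4 is accepted (BFS exhausts all shorter strings without reaching an accepting state), and 1100 is the lexicographically least accepting string of length 4.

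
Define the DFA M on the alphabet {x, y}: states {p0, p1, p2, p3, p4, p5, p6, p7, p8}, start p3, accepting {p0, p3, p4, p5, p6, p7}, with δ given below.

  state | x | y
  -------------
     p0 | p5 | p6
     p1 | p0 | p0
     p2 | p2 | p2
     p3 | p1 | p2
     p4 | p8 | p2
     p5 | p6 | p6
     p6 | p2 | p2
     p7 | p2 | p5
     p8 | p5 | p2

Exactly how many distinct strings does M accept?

The useful subgraph on states {p0, p1, p3, p5, p6} is acyclic, so L(M) is finite; the longest accepting path visits 5 useful states, giving maximum string length 4.
Counting accepting paths from p3 by length: 1 of length 0, 2 of length 2, 4 of length 3, 4 of length 4. Total 11.

11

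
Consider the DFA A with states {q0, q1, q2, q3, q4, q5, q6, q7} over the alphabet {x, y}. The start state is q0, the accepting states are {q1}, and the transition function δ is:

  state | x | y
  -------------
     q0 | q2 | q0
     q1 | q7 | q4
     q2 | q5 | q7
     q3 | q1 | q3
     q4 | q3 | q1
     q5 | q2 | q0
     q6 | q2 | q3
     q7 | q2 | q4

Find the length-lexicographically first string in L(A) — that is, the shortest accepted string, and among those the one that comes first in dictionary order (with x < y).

A breadth-first search from q0 reaches an accepting state first via the path q0 → q2 → q7 → q4 → q1 on input xyyy.
No string of length < 4 is accepted (BFS exhausts all shorter strings without reaching an accepting state), and xyyy is the lexicographically least accepting string of length 4.

xyyy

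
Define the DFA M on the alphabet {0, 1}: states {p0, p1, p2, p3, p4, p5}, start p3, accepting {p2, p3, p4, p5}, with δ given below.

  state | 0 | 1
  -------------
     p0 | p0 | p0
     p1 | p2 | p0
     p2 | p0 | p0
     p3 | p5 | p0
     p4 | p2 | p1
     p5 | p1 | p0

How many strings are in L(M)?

3

The useful subgraph on states {p1, p2, p3, p5} is acyclic, so L(M) is finite; the longest accepting path visits 4 useful states, giving maximum string length 3.
Counting accepting paths from p3 by length: 1 of length 0, 1 of length 1, 1 of length 3. Total 3.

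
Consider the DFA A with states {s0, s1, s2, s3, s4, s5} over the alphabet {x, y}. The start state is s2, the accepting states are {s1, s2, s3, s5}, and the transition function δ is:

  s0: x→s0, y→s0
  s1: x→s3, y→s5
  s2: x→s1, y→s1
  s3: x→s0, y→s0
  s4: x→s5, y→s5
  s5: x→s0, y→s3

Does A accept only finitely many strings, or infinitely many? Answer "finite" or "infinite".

The useful states (reachable from s2 and able to reach an accepting state) are {s1, s2, s3, s5}.
Restricted to these states the transition graph has no cycle, so every accepting path has bounded length and L is finite.

finite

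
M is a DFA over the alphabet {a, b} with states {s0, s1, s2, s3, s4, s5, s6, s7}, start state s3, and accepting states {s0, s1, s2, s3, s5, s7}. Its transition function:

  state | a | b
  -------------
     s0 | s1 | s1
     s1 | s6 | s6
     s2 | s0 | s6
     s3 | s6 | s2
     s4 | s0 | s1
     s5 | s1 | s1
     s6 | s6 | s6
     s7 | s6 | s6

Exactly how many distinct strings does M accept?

The useful subgraph on states {s0, s1, s2, s3} is acyclic, so L(M) is finite; the longest accepting path visits 4 useful states, giving maximum string length 3.
Counting accepting paths from s3 by length: 1 of length 0, 1 of length 1, 1 of length 2, 2 of length 3. Total 5.

5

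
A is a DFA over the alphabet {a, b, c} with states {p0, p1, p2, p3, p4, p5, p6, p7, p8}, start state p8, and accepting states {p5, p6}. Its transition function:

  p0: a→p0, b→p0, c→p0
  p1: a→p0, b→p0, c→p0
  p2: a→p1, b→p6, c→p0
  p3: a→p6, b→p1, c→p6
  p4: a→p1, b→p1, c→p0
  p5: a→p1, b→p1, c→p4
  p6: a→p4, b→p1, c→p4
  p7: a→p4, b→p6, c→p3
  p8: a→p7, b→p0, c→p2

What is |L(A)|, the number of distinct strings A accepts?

The useful subgraph on states {p2, p3, p6, p7, p8} is acyclic, so L(A) is finite; the longest accepting path visits 4 useful states, giving maximum string length 3.
Counting accepting paths from p8 by length: 2 of length 2, 2 of length 3. Total 4.

4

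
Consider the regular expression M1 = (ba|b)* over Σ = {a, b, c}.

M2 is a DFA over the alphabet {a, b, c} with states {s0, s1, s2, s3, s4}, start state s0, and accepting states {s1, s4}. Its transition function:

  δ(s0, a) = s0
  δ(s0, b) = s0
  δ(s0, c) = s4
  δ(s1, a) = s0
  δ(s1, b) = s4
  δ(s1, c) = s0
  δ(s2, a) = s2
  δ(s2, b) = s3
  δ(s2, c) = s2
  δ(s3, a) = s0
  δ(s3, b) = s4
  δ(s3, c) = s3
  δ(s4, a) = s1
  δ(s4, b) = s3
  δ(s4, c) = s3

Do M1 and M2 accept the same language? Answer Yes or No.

No

The empty string ε is accepted by M1 but rejected by M2.
So L(M1) ≠ L(M2).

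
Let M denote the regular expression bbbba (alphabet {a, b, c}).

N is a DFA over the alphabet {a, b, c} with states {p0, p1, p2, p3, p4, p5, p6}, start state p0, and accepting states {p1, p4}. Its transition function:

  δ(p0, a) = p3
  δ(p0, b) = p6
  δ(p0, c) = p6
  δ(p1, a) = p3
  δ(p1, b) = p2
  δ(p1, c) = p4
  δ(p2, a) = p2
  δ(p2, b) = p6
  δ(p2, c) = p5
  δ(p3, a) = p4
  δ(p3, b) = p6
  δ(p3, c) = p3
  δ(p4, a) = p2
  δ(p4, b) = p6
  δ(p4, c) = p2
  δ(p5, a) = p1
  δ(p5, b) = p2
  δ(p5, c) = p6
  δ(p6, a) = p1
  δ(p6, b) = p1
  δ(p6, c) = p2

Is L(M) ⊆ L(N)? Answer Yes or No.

Converting the expression M to a DFA (subset construction, then merging equivalent states) gives the minimal DFA with states {m0, m1, m2, m3, m4, m5, m6}, start state m0, accepting states {m6} and transitions m0: a→m1, b→m2, c→m1; m1: a→m1, b→m1, c→m1; m2: a→m1, b→m3, c→m1; m3: a→m1, b→m4, c→m1; m4: a→m1, b→m5, c→m1; m5: a→m6, b→m1, c→m1; m6: a→m1, b→m1, c→m1.
Exploring the product automaton M × N from the start pair (m0, p0), following both machines on each input symbol, reaches 12 state pairs: (m0, p0), (m1, p3), (m2, p6), (m1, p6), (m1, p4), (m1, p1), (m3, p1), (m1, p2), (m4, p2), (m1, p5), (m5, p6), (m6, p1).
M accepts in {m6} and N accepts in {p1, p4}. The reachable pairs whose M-component is accepting are (m6, p1); in each of them the N-component is accepting too, so the product for L(M) \ L(N) (M-component accepting, N-component rejecting) has no reachable accepting pair and the difference is empty.
Hence every string in L(M) is also in L(N).

Yes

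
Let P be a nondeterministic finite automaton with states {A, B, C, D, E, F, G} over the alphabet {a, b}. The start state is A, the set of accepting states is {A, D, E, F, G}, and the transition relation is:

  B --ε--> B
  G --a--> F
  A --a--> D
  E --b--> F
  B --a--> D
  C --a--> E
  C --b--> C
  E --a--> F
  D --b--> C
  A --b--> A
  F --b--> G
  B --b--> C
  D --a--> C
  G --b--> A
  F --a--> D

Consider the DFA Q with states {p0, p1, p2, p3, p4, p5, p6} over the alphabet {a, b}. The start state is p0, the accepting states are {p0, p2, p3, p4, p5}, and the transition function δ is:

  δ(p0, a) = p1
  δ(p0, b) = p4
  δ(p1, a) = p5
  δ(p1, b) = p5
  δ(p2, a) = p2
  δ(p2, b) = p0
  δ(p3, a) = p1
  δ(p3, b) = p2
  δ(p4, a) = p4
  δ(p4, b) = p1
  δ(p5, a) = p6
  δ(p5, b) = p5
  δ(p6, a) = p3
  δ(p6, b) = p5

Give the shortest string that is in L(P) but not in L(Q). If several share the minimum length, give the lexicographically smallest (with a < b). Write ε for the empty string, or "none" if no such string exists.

The string a is accepted by P but not by Q.
No shorter string lies in the difference, and a is the lexicographically first length-1 string in L(P) \ L(Q).

a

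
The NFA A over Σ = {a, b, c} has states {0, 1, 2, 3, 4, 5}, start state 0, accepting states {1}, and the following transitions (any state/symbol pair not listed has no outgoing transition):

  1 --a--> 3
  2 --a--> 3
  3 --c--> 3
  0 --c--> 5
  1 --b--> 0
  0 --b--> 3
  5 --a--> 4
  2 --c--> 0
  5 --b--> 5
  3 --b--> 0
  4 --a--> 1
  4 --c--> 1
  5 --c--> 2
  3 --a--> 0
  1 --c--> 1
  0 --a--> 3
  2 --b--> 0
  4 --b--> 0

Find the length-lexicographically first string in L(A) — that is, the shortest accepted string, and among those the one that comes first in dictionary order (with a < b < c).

A breadth-first search from 0 reaches an accepting state first via the path 0 → 5 → 4 → 1 on input caa.
No string of length < 3 is accepted (BFS exhausts all shorter strings without reaching an accepting state), and caa is the lexicographically least accepting string of length 3.

caa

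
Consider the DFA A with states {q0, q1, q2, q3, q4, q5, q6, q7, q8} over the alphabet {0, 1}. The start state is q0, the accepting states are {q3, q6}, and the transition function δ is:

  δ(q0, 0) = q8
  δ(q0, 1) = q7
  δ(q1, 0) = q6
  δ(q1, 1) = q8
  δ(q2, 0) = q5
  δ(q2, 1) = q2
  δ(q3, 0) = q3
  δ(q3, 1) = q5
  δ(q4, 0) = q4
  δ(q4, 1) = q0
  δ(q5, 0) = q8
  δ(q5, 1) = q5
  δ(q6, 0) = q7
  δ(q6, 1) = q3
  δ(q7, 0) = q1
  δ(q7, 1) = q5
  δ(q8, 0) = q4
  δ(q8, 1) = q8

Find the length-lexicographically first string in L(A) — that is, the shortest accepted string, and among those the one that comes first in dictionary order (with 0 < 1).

A breadth-first search from q0 reaches an accepting state first via the path q0 → q7 → q1 → q6 on input 100.
No string of length < 3 is accepted (BFS exhausts all shorter strings without reaching an accepting state), and 100 is the lexicographically least accepting string of length 3.

100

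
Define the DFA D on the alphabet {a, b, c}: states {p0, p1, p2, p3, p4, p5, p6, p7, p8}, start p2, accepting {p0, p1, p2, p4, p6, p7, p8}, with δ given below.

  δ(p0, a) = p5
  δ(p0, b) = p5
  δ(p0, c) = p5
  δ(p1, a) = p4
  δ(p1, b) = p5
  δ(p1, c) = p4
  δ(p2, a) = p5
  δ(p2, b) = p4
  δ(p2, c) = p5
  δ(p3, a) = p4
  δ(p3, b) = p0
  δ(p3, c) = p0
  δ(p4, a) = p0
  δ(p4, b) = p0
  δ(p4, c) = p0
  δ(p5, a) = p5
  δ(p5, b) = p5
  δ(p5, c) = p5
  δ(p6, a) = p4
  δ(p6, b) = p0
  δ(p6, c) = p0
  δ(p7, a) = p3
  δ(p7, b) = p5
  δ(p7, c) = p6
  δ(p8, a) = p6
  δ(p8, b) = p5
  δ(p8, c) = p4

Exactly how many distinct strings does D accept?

The useful subgraph on states {p0, p2, p4} is acyclic, so L(D) is finite; the longest accepting path visits 3 useful states, giving maximum string length 2.
Counting accepting paths from p2 by length: 1 of length 0, 1 of length 1, 3 of length 2. Total 5.

5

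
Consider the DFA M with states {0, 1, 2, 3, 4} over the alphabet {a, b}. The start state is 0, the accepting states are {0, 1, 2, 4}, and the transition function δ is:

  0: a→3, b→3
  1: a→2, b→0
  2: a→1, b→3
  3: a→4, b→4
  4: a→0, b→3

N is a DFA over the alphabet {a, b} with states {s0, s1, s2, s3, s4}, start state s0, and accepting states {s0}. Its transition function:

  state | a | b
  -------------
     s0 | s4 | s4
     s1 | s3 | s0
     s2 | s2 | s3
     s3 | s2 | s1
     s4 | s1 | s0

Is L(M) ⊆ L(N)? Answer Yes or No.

No

The string aa is in L(M) but not in L(N).
So L(M) ⊄ L(N).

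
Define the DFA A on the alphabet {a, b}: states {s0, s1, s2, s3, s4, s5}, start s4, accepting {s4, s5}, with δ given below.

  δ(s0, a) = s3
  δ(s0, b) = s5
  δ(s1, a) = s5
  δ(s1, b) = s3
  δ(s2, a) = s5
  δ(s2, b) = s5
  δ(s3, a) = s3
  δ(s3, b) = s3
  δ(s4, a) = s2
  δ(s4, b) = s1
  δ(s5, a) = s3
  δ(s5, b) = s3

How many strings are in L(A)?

The useful subgraph on states {s1, s2, s4, s5} is acyclic, so L(A) is finite; the longest accepting path visits 3 useful states, giving maximum string length 2.
Counting accepting paths from s4 by length: 1 of length 0, 3 of length 2. Total 4.

4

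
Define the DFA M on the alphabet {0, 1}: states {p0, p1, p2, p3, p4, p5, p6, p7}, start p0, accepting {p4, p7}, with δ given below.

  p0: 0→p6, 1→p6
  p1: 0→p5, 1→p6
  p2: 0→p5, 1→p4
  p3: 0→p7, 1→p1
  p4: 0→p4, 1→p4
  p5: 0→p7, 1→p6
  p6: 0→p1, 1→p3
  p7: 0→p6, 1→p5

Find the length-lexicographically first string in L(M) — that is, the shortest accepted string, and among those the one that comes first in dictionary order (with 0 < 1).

A breadth-first search from p0 reaches an accepting state first via the path p0 → p6 → p3 → p7 on input 010.
No string of length < 3 is accepted (BFS exhausts all shorter strings without reaching an accepting state), and 010 is the lexicographically least accepting string of length 3.

010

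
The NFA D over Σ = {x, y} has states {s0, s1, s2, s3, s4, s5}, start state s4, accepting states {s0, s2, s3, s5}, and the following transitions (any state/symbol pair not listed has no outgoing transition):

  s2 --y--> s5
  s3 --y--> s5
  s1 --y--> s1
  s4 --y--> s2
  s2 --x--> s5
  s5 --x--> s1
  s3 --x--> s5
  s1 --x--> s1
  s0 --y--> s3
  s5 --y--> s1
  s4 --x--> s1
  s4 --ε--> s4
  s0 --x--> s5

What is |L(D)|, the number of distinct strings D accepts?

3

The useful subgraph on states {s2, s4, s5} is acyclic, so L(D) is finite; the longest accepting path visits 3 useful states, giving maximum string length 2.
Counting accepting paths from s4 by length: 1 of length 1, 2 of length 2. Total 3.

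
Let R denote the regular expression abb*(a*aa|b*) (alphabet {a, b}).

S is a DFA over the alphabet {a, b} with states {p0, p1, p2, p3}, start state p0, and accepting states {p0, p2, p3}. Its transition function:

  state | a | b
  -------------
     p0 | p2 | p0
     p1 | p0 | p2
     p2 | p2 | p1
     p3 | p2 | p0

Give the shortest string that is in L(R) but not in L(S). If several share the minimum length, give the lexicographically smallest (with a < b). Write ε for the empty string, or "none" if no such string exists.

ab

The string ab is accepted by R but not by S.
No shorter string lies in the difference, and ab is the lexicographically first length-2 string in L(R) \ L(S).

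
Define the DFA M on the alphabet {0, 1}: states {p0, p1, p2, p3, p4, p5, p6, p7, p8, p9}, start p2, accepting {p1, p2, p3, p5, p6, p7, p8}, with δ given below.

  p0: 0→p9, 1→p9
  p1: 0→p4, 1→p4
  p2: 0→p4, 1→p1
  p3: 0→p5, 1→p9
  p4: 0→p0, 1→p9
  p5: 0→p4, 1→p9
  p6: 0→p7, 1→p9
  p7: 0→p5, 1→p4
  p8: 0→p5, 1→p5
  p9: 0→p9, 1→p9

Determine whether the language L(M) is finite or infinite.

finite

The useful states (reachable from p2 and able to reach an accepting state) are {p1, p2}.
Restricted to these states the transition graph has no cycle, so every accepting path has bounded length and L is finite.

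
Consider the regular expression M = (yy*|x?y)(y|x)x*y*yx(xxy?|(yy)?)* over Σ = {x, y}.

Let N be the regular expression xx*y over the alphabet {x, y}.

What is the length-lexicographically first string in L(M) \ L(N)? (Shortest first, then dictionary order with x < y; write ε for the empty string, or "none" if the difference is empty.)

yxyx

The string yxyx is accepted by M but not by N.
No shorter string lies in the difference, and yxyx is the lexicographically first length-4 string in L(M) \ L(N).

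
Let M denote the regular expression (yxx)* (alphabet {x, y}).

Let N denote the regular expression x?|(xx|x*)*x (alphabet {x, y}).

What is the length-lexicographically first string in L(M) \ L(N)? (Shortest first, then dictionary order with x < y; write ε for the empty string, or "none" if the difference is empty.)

The string yxx is accepted by M but not by N.
No shorter string lies in the difference, and yxx is the lexicographically first length-3 string in L(M) \ L(N).

yxx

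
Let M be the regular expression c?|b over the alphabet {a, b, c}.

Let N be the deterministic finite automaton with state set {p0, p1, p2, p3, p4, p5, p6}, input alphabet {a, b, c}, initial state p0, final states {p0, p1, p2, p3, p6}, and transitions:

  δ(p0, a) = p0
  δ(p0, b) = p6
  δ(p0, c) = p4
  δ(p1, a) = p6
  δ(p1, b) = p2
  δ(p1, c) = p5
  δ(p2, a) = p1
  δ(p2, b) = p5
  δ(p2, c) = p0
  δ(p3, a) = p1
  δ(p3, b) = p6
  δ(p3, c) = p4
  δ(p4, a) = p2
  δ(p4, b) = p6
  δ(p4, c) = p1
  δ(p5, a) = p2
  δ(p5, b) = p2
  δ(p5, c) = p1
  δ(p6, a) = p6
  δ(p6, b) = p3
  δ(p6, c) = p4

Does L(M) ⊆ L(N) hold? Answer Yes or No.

No

The string c is in L(M) but not in L(N).
So L(M) ⊄ L(N).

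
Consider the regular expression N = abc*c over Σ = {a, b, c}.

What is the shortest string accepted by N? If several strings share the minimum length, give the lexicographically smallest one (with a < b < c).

abc

By inspection of the expression, no string of length less than 3 matches, and abc is the lexicographically first match of length 3.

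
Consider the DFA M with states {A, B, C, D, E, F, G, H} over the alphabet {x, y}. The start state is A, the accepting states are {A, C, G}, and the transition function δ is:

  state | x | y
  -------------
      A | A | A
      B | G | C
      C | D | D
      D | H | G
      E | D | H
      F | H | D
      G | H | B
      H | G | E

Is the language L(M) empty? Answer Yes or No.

The empty string ε is accepted: the run A ends in the accepting state A.
Since at least one string is accepted, L(M) is not empty.

No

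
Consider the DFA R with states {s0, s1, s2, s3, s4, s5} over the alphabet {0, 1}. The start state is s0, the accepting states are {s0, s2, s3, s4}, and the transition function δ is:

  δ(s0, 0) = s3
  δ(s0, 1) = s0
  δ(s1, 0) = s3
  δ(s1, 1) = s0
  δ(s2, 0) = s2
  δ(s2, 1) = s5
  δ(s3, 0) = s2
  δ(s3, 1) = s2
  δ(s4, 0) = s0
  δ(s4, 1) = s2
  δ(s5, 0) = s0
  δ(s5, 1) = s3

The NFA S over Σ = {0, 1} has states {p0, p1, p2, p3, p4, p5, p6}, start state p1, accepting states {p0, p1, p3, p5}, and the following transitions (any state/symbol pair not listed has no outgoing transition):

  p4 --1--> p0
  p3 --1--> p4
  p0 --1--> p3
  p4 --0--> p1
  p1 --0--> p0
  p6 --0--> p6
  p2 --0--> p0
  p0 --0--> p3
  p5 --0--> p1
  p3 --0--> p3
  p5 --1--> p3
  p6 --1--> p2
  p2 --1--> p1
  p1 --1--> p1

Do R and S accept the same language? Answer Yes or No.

Yes

Exploring the product automaton R × S from the start pair (s0, p1), following both machines on each input symbol, reaches 4 state pairs: (s0, p1), (s3, p0), (s2, p3), (s5, p4).
R accepts in {s0, s2, s3, s4} and S accepts in {p0, p1, p3, p5}. In every reachable pair the two components are either both accepting — (s0, p1), (s3, p0), (s2, p3) — or both non-accepting, so no string is accepted by exactly one of the machines: L(R) \ L(S) and L(S) \ L(R) are both empty.
Hence every string is accepted by R iff it is accepted by S, and the two languages coincide.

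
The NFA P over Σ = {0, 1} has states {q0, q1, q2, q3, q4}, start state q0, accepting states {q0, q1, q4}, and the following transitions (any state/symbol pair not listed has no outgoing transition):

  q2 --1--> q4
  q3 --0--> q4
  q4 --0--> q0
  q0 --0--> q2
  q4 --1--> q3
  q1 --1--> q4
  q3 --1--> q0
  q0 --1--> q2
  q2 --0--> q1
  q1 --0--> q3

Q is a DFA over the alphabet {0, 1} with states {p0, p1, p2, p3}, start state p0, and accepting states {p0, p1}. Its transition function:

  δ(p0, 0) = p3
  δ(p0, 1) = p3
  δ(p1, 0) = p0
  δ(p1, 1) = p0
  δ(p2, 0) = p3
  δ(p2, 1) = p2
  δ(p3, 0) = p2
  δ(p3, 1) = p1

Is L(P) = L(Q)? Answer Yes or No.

The string 00 is accepted by P but rejected by Q.
So L(P) ≠ L(Q).

No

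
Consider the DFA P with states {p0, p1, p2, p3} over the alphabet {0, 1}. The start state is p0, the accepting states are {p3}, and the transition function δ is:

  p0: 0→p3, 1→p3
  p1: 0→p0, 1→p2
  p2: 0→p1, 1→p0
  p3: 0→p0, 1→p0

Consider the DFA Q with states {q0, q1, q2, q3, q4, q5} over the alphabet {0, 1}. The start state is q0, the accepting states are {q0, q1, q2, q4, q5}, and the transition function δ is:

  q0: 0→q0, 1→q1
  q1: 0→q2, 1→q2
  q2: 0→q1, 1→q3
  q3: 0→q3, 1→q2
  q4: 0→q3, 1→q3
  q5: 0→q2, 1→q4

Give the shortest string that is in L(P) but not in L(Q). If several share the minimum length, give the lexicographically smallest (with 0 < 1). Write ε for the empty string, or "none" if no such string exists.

The string 101 is accepted by P but not by Q.
No shorter string lies in the difference, and 101 is the lexicographically first length-3 string in L(P) \ L(Q).

101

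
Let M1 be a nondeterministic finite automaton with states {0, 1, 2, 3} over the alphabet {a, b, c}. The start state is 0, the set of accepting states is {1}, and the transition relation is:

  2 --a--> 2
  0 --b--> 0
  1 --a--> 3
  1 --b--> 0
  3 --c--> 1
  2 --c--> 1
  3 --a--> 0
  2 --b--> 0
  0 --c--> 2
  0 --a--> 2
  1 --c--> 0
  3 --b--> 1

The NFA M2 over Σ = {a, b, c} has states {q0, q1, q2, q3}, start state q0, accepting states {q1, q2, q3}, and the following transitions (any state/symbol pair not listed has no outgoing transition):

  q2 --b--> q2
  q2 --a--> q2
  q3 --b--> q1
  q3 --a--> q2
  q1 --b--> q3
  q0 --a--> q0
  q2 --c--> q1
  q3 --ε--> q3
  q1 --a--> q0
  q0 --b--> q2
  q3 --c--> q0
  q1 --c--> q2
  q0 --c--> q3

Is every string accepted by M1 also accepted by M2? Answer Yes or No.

No

The string cc is in L(M1) but not in L(M2).
So L(M1) ⊄ L(M2).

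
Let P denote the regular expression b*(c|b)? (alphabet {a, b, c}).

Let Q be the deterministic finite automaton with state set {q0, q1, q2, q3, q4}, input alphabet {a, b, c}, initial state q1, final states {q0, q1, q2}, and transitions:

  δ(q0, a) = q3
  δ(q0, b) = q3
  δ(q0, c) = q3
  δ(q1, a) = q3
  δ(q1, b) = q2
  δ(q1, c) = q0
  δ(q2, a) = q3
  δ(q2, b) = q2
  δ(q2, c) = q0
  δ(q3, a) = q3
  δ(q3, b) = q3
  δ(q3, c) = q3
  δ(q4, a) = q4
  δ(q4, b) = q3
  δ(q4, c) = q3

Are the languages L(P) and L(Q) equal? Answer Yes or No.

Yes

Converting the expression P to a DFA (subset construction, then merging equivalent states) gives the minimal DFA with states {p0, p1, p2}, start state p0, accepting states {p0, p2} and transitions p0: a→p1, b→p0, c→p2; p1: a→p1, b→p1, c→p1; p2: a→p1, b→p1, c→p1.
Exploring the product automaton P × Q from the start pair (p0, q1), following both machines on each input symbol, reaches 4 state pairs: (p0, q1), (p1, q3), (p0, q2), (p2, q0).
P accepts in {p0, p2} and Q accepts in {q0, q1, q2}. In every reachable pair the two components are either both accepting — (p0, q1), (p0, q2), (p2, q0) — or both non-accepting, so no string is accepted by exactly one of the machines: L(P) \ L(Q) and L(Q) \ L(P) are both empty.
Hence every string is accepted by P iff it is accepted by Q, and the two languages coincide.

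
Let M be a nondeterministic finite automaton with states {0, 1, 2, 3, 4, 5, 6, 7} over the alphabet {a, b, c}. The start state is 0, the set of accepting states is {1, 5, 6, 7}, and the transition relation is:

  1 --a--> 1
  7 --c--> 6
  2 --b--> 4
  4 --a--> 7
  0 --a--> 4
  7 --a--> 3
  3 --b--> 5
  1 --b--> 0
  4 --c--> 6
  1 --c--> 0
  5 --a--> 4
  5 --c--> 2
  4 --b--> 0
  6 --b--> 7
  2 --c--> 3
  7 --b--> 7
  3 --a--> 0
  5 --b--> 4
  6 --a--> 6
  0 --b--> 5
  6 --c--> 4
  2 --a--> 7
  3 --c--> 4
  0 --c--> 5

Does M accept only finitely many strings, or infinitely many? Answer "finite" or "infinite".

State 0 is reachable from the start and can reach an accepting state, and it lies on the cycle 0 → 4 → 0.
Traversing that cycle any number of times yields accepted strings of unbounded length, so the language is infinite.

infinite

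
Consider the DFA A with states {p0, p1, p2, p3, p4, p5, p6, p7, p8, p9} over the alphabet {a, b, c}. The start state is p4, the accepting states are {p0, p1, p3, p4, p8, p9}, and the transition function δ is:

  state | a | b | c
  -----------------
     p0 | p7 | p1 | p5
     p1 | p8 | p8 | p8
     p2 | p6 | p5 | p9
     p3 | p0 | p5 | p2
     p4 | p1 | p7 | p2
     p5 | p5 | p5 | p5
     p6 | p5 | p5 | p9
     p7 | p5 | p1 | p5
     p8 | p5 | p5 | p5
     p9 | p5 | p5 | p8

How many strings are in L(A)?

The useful subgraph on states {p1, p2, p4, p6, p7, p8, p9} is acyclic, so L(A) is finite; the longest accepting path visits 5 useful states, giving maximum string length 4.
Counting accepting paths from p4 by length: 1 of length 0, 1 of length 1, 5 of length 2, 5 of length 3, 1 of length 4. Total 13.

13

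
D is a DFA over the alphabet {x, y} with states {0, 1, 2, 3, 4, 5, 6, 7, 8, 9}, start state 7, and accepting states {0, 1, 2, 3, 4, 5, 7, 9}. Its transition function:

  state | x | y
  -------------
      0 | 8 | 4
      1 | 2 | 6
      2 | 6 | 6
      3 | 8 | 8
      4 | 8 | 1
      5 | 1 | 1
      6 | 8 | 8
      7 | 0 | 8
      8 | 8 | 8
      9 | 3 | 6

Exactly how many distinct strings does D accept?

5

The useful subgraph on states {0, 1, 2, 4, 7} is acyclic, so L(D) is finite; the longest accepting path visits 5 useful states, giving maximum string length 4.
Counting accepting paths from 7 by length: 1 of length 0, 1 of length 1, 1 of length 2, 1 of length 3, 1 of length 4. Total 5.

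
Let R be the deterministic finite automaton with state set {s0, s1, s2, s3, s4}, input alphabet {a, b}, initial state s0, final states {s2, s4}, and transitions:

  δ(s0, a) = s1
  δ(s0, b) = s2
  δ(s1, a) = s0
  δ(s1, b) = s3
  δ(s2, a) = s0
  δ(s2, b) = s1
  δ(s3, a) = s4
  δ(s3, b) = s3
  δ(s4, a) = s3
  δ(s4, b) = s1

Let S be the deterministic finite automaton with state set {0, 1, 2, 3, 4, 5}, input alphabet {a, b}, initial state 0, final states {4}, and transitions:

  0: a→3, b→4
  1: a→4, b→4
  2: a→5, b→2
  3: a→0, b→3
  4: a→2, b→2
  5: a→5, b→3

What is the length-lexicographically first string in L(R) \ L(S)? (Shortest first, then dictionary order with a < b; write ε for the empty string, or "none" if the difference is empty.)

The string aba is accepted by R but not by S.
No shorter string lies in the difference, and aba is the lexicographically first length-3 string in L(R) \ L(S).

aba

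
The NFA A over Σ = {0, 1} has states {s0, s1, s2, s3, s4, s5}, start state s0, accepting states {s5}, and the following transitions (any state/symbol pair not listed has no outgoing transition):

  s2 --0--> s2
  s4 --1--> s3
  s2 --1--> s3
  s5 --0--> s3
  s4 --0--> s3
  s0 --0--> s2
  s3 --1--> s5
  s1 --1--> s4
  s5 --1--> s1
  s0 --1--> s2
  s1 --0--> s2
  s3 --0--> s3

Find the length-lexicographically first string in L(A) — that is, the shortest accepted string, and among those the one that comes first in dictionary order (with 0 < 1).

A breadth-first search from s0 reaches an accepting state first via the path s0 → s2 → s3 → s5 on input 011.
No string of length < 3 is accepted (BFS exhausts all shorter strings without reaching an accepting state), and 011 is the lexicographically least accepting string of length 3.

011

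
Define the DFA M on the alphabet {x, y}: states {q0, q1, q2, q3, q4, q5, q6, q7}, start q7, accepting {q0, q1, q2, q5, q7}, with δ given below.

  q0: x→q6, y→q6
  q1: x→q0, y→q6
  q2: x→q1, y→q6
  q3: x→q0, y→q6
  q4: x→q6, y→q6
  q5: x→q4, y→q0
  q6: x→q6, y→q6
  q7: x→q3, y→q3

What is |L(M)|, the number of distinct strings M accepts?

The useful subgraph on states {q0, q3, q7} is acyclic, so L(M) is finite; the longest accepting path visits 3 useful states, giving maximum string length 2.
Counting accepting paths from q7 by length: 1 of length 0, 2 of length 2. Total 3.

3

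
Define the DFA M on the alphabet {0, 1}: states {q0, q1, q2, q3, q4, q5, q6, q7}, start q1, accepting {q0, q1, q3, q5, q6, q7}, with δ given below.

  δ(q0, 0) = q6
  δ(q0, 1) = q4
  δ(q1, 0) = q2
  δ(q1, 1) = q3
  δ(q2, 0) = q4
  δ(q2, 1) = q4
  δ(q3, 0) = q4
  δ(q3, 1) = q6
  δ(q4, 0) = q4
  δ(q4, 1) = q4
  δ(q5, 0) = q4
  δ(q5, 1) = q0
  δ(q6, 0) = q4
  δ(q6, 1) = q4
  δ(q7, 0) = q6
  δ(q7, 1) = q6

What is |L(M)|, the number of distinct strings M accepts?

The useful subgraph on states {q1, q3, q6} is acyclic, so L(M) is finite; the longest accepting path visits 3 useful states, giving maximum string length 2.
Counting accepting paths from q1 by length: 1 of length 0, 1 of length 1, 1 of length 2. Total 3.

3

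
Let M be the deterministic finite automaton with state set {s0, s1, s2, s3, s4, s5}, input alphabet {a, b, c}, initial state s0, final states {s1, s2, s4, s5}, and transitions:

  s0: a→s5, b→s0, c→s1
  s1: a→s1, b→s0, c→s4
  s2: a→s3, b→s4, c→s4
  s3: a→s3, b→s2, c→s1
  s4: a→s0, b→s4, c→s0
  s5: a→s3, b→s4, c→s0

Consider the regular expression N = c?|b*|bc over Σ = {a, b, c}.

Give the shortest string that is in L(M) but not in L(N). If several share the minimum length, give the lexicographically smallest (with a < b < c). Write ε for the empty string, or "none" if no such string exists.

a

The string a is accepted by M but not by N.
No shorter string lies in the difference, and a is the lexicographically first length-1 string in L(M) \ L(N).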